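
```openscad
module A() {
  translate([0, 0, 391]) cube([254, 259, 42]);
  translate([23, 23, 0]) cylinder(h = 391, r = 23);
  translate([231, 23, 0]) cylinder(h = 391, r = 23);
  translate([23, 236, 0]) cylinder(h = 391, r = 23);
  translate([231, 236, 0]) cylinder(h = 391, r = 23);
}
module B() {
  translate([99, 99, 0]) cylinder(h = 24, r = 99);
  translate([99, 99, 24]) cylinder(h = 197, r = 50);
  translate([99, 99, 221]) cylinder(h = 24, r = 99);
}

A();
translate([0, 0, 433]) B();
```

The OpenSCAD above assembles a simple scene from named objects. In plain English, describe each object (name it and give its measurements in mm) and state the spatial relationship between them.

A is a four-legged stool. The seat is a 254×259×42 mm slab whose top surface is at z = 433 mm; four round legs, each 46 mm in diameter, run from the floor (z = 0) to the underside of the seat, each leg's axis is inset half a diameter from the nearest pair of seat edges (so the leg's bounding box is flush with the corner).

B is a spool: two coaxial disc flanges of radius 99 mm and thickness 24 mm, joined by a core cylinder of radius 50 mm and height 197 mm. The lower flange rests on z = 0 and the three cylinders share a vertical axis.

The spool is on top of the stool.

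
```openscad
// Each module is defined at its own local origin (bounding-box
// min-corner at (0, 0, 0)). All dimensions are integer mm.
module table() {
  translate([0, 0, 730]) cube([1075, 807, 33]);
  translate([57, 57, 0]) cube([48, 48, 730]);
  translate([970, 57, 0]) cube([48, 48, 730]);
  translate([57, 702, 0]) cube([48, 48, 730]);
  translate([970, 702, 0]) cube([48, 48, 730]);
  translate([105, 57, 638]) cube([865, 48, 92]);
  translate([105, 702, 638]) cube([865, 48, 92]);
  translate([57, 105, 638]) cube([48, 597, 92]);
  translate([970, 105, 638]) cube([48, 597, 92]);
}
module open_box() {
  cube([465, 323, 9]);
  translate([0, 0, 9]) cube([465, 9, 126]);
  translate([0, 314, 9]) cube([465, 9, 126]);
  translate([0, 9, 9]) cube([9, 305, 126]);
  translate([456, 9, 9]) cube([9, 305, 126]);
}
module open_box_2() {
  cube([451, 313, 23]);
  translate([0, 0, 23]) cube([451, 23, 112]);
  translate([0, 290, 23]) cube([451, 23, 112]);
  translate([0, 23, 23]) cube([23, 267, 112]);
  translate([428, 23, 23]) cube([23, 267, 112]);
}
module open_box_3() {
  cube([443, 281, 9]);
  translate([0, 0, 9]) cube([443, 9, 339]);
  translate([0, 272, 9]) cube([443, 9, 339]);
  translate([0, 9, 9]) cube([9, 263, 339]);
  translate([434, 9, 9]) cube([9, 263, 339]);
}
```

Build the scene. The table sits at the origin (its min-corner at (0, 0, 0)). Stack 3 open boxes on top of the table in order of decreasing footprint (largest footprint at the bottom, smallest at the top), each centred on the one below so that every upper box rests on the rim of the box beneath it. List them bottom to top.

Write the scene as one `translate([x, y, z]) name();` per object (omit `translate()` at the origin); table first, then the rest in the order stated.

table();
translate([305, 242, 763]) open_box();
translate([312, 247, 898]) open_box_2();
translate([316, 263, 1033]) open_box_3();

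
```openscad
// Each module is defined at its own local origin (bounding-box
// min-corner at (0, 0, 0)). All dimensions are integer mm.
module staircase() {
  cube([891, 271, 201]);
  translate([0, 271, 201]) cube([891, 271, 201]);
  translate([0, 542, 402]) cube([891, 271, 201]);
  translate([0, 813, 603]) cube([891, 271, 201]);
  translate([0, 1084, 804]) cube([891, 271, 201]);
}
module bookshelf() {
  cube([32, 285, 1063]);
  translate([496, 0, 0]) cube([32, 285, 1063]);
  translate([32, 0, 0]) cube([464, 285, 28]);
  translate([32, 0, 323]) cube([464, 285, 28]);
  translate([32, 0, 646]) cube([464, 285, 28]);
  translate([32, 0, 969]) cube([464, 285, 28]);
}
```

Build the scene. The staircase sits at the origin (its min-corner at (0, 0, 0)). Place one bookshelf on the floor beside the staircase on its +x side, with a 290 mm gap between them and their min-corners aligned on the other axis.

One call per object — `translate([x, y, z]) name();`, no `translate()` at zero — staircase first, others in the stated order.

staircase();
translate([1181, 0, 0]) bookshelf();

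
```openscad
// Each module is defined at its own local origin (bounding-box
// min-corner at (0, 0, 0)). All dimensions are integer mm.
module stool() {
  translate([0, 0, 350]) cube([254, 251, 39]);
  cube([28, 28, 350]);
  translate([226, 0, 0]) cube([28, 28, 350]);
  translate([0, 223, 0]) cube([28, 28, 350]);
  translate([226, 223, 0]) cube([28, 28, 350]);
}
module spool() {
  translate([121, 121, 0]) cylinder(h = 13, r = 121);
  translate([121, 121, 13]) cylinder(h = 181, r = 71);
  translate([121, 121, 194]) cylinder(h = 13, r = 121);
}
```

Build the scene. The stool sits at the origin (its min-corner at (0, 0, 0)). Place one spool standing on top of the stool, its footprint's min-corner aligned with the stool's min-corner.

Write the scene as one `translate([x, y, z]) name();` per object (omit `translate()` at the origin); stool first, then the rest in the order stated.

stool();
translate([0, 0, 389]) spool();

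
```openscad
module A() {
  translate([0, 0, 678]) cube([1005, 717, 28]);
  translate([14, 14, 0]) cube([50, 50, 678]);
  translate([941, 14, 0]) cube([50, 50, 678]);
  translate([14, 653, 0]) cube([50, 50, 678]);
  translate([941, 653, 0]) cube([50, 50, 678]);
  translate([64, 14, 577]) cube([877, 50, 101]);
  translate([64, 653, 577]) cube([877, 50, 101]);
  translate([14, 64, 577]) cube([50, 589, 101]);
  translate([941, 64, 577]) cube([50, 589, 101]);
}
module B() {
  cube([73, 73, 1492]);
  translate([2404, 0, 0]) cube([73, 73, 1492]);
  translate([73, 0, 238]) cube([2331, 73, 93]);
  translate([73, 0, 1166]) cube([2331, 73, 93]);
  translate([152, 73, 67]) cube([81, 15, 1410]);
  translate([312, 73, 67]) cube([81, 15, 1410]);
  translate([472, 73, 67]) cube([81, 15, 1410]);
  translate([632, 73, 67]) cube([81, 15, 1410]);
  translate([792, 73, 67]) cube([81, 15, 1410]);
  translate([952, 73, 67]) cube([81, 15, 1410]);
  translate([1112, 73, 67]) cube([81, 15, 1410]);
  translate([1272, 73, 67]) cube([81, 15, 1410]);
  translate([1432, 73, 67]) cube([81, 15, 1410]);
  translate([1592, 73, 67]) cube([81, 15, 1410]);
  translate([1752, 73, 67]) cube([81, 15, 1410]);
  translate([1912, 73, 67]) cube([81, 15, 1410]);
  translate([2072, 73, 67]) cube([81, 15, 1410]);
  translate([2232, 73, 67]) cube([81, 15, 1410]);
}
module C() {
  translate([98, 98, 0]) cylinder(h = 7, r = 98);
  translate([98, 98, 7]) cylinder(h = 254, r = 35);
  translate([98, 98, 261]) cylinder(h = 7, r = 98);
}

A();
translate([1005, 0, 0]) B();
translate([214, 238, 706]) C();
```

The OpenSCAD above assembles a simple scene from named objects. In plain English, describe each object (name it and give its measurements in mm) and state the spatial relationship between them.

A is a rectangular dining table. The top is 1005×717×28 mm with its upper surface at z = 706 mm. It stands on four 50×50 mm square legs, each inset 14 mm from the nearest pair of top edges, running from the floor to the underside of the top. Four apron rails, 50 mm thick and 101 mm tall, run between adjacent legs with their top edges flush with the underside of the top and their outer faces flush with the legs' outer faces.

B is a fence section. Two 73×73 mm posts, 1492 mm tall, stand on the floor with a clear span of 2331 mm between their inner faces. Two horizontal rails of 73×93 mm section span the gap between the posts with their undersides at z = 238 mm and z = 1166 mm, flush with the posts' −y face. 14 pickets, each 81 mm wide, 15 mm thick and 1410 mm tall, are fixed to the +y face of the rails with their bottoms at z = 67 mm, evenly spaced across the span with equal gaps (rounded down to the nearest mm) at the −x end and between each pair — any rounding remainder accumulates at the +x end.

C is a spool: two coaxial disc flanges of radius 98 mm and thickness 7 mm, joined by a core cylinder of radius 35 mm and height 254 mm. The lower flange rests on z = 0 and the three cylinders share a vertical axis.

The fence section is against the table's +x side, with their −y faces flush. The spool is on top of the table.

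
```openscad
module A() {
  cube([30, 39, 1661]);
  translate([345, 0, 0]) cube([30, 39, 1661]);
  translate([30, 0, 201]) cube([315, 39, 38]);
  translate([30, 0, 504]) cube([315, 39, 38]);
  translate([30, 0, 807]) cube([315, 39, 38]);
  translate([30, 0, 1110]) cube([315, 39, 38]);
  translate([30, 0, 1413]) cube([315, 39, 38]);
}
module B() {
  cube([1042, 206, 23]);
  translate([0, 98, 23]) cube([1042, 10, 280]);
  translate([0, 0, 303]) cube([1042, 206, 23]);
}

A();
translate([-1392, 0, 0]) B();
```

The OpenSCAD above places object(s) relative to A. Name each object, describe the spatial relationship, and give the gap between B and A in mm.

A is a ladder. B is an I-beam. The I-beam is on the floor beside the ladder on its −x side. The gap between the I-beam and the ladder is 350 mm.

The I-beam's nearest face is 350 mm from the ladder's −x face.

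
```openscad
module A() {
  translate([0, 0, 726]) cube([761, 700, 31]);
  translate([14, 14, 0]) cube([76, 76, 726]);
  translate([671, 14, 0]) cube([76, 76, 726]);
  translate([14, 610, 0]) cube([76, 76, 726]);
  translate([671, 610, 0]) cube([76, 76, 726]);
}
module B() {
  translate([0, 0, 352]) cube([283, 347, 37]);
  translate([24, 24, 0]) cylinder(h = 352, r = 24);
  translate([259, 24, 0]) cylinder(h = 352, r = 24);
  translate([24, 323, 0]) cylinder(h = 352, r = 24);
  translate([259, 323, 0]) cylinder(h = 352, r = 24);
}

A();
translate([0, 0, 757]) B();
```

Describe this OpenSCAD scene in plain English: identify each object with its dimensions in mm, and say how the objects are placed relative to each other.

A is a rectangular dining table. The top is 761×700×31 mm with its upper surface at z = 757 mm. It stands on four 76×76 mm square legs, each inset 14 mm from the nearest pair of top edges, running from the floor to the underside of the top.

B is a four-legged stool. The seat is 283×347 mm, 37 mm thick, top at z = 389 mm. It stands on four round legs, each 48 mm in diameter, from z = 0 to the seat underside, each leg's axis is inset half a diameter from the nearest pair of seat edges (so the leg's bounding box is flush with the corner).

The stool is on top of the table.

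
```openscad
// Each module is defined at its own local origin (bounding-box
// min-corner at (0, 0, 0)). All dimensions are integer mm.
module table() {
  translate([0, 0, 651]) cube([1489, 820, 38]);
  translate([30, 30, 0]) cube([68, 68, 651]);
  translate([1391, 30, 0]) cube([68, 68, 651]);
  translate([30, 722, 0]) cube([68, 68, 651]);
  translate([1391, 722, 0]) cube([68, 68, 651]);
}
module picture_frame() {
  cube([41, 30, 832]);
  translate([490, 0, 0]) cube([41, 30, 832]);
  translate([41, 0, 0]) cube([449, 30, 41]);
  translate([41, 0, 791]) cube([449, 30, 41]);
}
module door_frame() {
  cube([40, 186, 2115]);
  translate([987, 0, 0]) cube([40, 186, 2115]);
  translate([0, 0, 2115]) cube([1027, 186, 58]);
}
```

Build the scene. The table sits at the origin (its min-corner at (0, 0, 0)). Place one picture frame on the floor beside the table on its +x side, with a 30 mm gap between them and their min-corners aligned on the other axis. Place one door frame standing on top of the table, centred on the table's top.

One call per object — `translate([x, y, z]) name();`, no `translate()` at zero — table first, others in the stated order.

table();
translate([1519, 0, 0]) picture_frame();
translate([231, 317, 689]) door_frame();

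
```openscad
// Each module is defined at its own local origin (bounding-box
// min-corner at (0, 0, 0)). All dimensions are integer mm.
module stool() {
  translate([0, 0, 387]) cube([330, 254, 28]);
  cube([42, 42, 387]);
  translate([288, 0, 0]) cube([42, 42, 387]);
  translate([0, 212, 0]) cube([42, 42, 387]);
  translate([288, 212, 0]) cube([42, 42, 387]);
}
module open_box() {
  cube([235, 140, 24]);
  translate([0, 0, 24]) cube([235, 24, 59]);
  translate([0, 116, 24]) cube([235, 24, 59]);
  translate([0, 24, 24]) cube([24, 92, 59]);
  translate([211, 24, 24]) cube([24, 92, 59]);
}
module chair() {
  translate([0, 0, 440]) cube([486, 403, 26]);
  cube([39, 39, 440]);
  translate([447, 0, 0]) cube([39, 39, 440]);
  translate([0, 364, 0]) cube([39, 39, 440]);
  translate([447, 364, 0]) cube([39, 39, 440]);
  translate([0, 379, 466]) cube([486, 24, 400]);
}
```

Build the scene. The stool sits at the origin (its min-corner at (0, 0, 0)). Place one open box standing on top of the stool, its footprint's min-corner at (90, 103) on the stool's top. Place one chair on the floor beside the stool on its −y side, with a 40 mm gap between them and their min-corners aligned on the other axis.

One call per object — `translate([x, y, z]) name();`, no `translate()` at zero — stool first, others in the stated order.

stool();
translate([90, 103, 415]) open_box();
translate([0, -443, 0]) chair();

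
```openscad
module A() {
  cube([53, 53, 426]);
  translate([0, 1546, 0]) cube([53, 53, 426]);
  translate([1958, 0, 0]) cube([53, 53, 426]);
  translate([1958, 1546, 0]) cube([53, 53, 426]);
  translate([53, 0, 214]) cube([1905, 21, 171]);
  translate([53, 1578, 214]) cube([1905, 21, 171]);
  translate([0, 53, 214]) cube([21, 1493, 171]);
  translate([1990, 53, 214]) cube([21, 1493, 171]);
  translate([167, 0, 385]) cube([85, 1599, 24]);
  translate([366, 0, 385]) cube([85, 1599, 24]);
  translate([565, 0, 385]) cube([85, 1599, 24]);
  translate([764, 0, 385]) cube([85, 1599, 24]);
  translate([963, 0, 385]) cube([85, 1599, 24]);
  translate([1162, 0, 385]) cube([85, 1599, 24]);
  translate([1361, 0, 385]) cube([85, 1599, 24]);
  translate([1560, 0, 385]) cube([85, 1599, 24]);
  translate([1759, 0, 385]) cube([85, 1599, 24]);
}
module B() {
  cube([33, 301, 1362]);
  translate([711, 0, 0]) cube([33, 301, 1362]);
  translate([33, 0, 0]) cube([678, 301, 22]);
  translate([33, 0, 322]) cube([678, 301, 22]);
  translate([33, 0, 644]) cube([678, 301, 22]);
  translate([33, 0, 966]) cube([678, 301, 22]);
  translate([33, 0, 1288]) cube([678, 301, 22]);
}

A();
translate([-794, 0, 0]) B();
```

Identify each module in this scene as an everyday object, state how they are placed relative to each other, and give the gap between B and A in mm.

The bookshelf's nearest face is 50 mm from the bed frame's −x face.

A is a bed frame. B is a bookshelf. The bookshelf is on the floor beside the bed frame on its −x side. The gap between the bookshelf and the bed frame is 50 mm.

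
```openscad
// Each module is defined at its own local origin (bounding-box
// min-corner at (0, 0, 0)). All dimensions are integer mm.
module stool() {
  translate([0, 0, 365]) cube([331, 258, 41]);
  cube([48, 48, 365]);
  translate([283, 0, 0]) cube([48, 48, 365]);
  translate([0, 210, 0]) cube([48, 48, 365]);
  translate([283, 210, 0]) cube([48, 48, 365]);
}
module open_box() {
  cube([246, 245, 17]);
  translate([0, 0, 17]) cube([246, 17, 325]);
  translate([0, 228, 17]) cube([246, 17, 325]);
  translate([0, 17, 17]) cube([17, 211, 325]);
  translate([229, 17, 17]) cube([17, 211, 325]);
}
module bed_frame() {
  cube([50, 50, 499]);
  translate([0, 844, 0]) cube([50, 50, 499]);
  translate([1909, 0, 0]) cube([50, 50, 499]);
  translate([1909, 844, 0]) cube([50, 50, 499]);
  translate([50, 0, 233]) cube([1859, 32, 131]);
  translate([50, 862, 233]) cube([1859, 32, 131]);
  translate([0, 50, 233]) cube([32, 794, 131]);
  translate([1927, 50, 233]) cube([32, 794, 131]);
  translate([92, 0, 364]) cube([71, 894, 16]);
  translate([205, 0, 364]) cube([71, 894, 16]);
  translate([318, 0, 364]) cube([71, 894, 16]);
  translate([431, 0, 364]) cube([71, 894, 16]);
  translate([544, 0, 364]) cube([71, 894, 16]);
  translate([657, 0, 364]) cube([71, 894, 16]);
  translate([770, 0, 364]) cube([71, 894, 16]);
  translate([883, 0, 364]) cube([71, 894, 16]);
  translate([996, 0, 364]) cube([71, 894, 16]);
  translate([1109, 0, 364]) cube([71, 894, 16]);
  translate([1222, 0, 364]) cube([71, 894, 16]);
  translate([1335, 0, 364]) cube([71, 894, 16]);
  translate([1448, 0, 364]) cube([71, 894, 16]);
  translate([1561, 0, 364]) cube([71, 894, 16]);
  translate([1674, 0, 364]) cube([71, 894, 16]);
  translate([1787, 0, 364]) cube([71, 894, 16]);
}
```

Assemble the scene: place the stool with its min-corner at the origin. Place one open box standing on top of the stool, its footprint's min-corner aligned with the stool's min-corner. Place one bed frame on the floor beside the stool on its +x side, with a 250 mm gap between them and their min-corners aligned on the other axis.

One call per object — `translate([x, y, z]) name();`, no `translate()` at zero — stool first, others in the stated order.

stool();
translate([0, 0, 406]) open_box();
translate([581, 0, 0]) bed_frame();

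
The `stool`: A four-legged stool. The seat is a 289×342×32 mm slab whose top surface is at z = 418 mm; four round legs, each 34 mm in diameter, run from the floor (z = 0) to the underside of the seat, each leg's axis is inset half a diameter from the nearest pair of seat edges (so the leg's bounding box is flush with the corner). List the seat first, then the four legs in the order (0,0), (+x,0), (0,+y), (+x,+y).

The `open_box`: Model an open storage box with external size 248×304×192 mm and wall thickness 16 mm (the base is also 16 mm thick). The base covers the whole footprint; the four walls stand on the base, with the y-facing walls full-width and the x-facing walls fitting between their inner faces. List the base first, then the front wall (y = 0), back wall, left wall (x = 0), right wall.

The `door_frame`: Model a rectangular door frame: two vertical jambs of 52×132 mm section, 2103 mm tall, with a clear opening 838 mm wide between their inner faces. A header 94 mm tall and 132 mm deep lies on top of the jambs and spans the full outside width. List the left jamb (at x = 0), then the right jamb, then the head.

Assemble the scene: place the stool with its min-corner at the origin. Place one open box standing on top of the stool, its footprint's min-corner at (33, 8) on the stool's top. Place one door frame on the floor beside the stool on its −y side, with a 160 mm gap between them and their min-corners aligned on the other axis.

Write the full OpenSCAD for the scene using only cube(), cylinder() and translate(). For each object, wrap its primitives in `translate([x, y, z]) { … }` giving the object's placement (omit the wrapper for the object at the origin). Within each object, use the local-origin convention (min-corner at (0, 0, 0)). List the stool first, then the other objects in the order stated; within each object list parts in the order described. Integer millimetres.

translate([0, 0, 386]) cube([289, 342, 32]);
translate([17, 17, 0]) cylinder(h = 386, r = 17);
translate([272, 17, 0]) cylinder(h = 386, r = 17);
translate([17, 325, 0]) cylinder(h = 386, r = 17);
translate([272, 325, 0]) cylinder(h = 386, r = 17);
translate([33, 8, 418]) {
  cube([248, 304, 16]);
  translate([0, 0, 16]) cube([248, 16, 176]);
  translate([0, 288, 16]) cube([248, 16, 176]);
  translate([0, 16, 16]) cube([16, 272, 176]);
  translate([232, 16, 16]) cube([16, 272, 176]);
}
translate([0, -292, 0]) {
  cube([52, 132, 2103]);
  translate([890, 0, 0]) cube([52, 132, 2103]);
  translate([0, 0, 2103]) cube([942, 132, 94]);
}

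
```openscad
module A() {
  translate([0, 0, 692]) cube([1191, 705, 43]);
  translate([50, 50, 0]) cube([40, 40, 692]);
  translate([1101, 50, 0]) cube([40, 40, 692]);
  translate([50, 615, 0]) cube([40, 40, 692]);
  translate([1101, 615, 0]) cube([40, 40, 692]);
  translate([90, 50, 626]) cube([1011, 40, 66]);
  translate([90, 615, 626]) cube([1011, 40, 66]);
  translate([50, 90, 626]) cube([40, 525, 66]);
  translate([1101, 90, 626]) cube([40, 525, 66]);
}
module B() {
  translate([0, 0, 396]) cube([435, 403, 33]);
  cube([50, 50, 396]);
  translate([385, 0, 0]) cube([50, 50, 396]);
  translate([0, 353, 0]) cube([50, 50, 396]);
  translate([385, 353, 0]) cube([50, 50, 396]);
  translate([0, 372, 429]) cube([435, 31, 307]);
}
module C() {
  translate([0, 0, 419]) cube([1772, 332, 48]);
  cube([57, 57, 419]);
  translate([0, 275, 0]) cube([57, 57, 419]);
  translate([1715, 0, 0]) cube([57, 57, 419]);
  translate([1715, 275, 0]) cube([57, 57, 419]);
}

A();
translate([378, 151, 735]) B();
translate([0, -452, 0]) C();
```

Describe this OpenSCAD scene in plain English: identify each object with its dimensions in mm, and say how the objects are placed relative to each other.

A is a rectangular dining table. The top is 1191×705×43 mm with its upper surface at z = 735 mm. It stands on four 40×40 mm square legs, each inset 50 mm from the nearest pair of top edges, running from the floor to the underside of the top. Four apron rails, 40 mm thick and 66 mm tall, run between adjacent legs with their top edges flush with the underside of the top and their outer faces flush with the legs' outer faces.

B is a chair: 435×403 mm seat, 33 mm thick, top at z = 429 mm, on four 50 mm square corner legs flush with the seat edges. A 31 mm thick backrest slab spans the full seat width, extending 307 mm above the seat top, its back face flush with the seat's +y edge.

C is a long wooden bench with a 1772 mm (x) × 332 mm (y) seat, 48 mm thick, its top surface 467 mm above the floor. Four 57 mm square legs at the seat corners, flush with the edges, run from z = 0 to the seat underside.

The chair is on top of the table, centred. The bench is on the floor beside the table on its −y side.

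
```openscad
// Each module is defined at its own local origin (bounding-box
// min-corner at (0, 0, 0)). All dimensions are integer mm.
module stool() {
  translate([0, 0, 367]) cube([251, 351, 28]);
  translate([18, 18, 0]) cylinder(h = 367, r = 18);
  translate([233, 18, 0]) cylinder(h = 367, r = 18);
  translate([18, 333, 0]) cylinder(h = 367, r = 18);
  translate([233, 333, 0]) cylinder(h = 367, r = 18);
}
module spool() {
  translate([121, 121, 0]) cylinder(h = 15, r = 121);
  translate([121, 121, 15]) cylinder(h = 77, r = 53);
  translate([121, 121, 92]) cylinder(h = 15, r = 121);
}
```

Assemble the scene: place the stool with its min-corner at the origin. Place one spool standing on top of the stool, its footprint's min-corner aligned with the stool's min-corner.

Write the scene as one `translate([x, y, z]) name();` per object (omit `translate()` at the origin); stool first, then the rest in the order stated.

stool();
translate([0, 0, 395]) spool();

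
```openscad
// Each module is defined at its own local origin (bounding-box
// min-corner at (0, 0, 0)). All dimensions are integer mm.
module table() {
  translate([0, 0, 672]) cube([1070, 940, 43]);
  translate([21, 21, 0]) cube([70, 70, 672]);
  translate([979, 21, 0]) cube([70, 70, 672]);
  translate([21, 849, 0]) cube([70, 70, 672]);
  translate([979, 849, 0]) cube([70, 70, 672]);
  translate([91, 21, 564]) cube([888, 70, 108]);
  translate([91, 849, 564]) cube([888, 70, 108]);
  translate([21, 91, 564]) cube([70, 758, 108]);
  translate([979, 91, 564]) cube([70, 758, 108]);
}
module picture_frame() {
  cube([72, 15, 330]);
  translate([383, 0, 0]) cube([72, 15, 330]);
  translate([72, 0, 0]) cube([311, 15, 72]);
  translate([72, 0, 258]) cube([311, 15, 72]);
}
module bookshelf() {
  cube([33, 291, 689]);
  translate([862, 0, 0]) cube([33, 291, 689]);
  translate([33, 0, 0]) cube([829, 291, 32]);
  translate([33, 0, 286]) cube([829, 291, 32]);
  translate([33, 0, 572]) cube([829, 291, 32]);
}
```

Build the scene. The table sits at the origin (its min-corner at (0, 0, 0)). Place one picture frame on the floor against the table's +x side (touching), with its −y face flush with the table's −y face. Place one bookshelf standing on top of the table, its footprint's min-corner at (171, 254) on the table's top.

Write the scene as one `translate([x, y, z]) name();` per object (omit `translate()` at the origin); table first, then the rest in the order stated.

table();
translate([1070, 0, 0]) picture_frame();
translate([171, 254, 715]) bookshelf();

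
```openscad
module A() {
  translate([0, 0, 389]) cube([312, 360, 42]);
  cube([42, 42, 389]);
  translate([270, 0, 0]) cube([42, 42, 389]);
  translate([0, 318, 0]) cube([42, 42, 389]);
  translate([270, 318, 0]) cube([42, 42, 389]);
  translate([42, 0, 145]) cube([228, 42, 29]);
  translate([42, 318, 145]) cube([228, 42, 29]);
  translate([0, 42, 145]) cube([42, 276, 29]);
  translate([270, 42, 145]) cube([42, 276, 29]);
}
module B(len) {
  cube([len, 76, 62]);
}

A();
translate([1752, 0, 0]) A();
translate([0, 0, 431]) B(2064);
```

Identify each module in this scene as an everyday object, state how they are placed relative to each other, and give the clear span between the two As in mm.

Second stool starts at x = 1752; first ends at x = 312; clear span = 1752 − 312 = 1440 mm.

A is a stool. B is a beam. A beam spans the tops of two stools. The clear span between the two stools is 1440 mm.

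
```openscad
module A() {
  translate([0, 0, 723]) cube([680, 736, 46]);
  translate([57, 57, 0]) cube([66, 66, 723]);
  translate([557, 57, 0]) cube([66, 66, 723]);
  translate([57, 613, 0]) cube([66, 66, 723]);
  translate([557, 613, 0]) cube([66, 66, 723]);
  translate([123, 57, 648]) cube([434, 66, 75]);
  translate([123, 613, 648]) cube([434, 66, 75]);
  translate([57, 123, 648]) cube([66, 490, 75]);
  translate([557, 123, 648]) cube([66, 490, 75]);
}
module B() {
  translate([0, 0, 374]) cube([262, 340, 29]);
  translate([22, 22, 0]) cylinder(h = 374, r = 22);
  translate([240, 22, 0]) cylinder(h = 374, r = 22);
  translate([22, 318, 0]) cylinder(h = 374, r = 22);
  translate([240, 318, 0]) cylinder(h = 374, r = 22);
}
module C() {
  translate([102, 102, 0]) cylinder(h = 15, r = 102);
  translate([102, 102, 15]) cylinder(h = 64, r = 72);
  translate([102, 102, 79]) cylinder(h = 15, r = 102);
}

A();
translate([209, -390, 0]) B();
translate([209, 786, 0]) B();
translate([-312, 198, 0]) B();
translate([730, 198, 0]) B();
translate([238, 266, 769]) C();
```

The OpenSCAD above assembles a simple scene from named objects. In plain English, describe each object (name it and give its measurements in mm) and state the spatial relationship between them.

A is a rectangular dining table. The top is 680×736×46 mm with its upper surface at z = 769 mm. It stands on four 66×66 mm square legs, each inset 57 mm from the nearest pair of top edges, running from the floor to the underside of the top. Four apron rails, 66 mm thick and 75 mm tall, run between adjacent legs with their top edges flush with the underside of the top and their outer faces flush with the legs' outer faces.

B is a four-legged stool. The seat is a 262×340×29 mm slab whose top surface is at z = 403 mm; four round legs, each 44 mm in diameter, run from the floor (z = 0) to the underside of the seat, each leg's axis is inset half a diameter from the nearest pair of seat edges (so the leg's bounding box is flush with the corner).

C is a spool: two coaxial disc flanges of radius 102 mm and thickness 15 mm, joined by a core cylinder of radius 72 mm and height 64 mm. The lower flange rests on z = 0 and the three cylinders share a vertical axis.

Four stools sit around the table at the −y, +y, −x, +x sides. The spool is on top of the table, centred.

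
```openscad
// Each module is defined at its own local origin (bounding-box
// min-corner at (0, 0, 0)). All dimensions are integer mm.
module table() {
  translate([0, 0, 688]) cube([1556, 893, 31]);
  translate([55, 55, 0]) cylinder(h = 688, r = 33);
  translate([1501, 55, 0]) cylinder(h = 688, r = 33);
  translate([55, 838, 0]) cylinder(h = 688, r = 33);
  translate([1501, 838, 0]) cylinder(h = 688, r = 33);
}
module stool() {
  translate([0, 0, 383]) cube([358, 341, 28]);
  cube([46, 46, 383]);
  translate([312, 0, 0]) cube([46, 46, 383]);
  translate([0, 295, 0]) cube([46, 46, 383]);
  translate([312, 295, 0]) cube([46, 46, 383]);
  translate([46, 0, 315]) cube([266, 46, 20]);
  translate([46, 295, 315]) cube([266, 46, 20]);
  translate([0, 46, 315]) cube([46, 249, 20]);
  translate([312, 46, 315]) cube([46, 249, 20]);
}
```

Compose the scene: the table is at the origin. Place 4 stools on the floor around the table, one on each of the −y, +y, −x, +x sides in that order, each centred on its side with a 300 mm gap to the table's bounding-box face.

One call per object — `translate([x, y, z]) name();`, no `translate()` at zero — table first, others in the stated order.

table();
translate([599, -641, 0]) stool();
translate([599, 1193, 0]) stool();
translate([-658, 276, 0]) stool();
translate([1856, 276, 0]) stool();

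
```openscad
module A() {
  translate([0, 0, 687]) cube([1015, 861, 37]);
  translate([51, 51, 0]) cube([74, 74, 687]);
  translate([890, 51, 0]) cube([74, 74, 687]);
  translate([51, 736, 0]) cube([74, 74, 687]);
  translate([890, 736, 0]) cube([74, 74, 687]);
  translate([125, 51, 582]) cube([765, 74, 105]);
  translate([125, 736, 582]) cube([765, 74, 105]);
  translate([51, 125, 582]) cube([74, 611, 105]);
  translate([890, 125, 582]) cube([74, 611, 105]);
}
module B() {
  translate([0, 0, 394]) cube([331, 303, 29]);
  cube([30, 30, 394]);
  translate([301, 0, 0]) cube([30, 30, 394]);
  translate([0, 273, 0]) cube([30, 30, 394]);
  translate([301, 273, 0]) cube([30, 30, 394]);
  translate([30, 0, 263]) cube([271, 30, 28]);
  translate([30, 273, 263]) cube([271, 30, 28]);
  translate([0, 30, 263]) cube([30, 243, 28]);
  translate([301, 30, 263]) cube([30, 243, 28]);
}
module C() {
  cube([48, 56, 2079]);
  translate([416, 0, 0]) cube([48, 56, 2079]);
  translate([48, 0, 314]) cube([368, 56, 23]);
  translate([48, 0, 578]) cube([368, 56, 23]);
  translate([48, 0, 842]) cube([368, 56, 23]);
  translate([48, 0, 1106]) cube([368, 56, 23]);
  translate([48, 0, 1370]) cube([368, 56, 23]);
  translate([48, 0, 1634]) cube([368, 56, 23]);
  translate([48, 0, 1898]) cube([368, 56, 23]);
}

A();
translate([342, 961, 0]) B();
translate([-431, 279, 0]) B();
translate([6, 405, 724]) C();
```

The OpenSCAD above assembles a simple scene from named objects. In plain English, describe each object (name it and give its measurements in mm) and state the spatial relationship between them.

A is a rectangular dining table. The top is 1015×861×37 mm with its upper surface at z = 724 mm. It stands on four 74×74 mm square legs, each inset 51 mm from the nearest pair of top edges, running from the floor to the underside of the top. Four apron rails, 74 mm thick and 105 mm tall, run between adjacent legs with their top edges flush with the underside of the top and their outer faces flush with the legs' outer faces.

B is a simple wooden stool: a rectangular seat 331 mm (x) by 303 mm (y), 29 mm thick, top face at z = 423 mm, on four square legs, each 30×30 mm in cross-section. The legs rest on z = 0, each flush with a corner of the seat. Four stretchers, 30 mm wide and 28 mm tall, connect adjacent legs with their undersides at z = 263 mm, each running between the inner faces of the legs it joins and aligned with the legs' outer faces on the other axis.

C is a straight ladder. Two 48×56 mm vertical rails, 2079 mm tall, stand 464 mm apart (outside-to-outside) with their front faces coplanar on the −y side. 7 rungs, each 56 mm deep and 23 mm tall, span between the inner faces of the rails, front faces flush with the rails. The lowest rung's underside is at z = 314 mm and rungs are spaced 264 mm apart (underside to underside).

Two stools sit around the table at the +y, −x sides. The ladder is on top of the table.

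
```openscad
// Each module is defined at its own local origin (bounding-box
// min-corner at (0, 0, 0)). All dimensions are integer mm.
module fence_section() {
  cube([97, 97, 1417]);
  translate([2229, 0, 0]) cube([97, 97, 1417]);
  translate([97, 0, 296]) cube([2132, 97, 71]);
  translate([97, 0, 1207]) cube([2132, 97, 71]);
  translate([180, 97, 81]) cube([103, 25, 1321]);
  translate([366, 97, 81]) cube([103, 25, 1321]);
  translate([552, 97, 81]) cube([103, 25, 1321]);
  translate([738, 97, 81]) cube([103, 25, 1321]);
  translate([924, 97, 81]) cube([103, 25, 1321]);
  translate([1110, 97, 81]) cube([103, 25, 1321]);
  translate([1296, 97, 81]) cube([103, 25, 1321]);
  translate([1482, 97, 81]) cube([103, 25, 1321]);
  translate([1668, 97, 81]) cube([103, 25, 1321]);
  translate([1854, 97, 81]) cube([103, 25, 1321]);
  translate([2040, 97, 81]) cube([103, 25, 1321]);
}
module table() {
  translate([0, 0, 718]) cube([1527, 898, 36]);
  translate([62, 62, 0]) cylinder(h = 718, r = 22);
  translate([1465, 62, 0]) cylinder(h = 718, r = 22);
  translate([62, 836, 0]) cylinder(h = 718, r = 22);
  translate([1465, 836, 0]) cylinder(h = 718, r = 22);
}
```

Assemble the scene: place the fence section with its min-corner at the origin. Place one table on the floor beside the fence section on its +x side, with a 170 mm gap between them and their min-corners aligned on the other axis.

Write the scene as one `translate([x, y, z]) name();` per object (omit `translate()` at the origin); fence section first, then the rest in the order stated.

fence_section();
translate([2496, 0, 0]) table();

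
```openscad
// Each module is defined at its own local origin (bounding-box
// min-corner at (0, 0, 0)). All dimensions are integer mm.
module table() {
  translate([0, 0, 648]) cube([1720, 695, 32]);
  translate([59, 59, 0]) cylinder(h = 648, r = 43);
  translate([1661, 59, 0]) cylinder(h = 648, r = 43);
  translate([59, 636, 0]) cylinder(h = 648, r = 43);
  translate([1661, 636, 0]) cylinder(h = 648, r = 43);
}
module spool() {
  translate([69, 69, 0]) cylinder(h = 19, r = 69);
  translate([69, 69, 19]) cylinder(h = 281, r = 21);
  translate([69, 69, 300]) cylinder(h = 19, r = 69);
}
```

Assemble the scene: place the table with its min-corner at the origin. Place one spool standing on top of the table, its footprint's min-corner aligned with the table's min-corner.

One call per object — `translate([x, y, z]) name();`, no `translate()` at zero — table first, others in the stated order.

table();
translate([0, 0, 680]) spool();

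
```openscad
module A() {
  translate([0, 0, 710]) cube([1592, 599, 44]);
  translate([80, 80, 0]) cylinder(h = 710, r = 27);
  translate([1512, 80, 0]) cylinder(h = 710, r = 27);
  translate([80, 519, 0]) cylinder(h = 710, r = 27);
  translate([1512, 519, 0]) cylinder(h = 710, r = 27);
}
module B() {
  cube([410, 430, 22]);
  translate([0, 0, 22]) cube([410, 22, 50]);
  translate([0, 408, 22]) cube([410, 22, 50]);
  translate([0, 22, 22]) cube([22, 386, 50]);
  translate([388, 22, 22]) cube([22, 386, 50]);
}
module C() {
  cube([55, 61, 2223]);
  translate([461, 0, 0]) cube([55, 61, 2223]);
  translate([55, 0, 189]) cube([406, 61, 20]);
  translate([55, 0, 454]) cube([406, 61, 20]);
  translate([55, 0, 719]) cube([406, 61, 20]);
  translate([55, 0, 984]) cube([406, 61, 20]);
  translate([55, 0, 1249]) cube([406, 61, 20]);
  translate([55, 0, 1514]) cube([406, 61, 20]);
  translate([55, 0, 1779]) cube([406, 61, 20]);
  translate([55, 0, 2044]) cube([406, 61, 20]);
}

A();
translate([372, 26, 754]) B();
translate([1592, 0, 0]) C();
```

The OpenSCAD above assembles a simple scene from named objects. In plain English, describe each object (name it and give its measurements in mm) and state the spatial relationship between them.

A is a table: top 1592 mm (x) × 599 mm (y), 44 mm thick, upper face at z = 754 mm, on four round legs of 54 mm diameter, each leg's bounding box inset 53 mm from the nearest pair of top edges, running from z = 0 to the bottom of the top.

B is an open-topped rectangular box: outside dimensions 410×430×72 mm, with a uniform wall and base thickness of 22 mm. The base is a full 410×430 slab on the floor; four walls sit on top of the base. The front and back walls (the −y and +y sides) span the full width; the two side walls fit between them.

C is a wooden ladder with two side rails of 55×61 mm section and 2223 mm height, set 516 mm apart overall. Between them run 8 rectangular rungs (61 mm deep, 20 mm thick), front faces flush with the rails' −y face. The bottom of the first rung is 189 mm above the floor and each subsequent rung is 265 mm higher than the one below.

The open box is on top of the table. The ladder is against the table's +x side, with their −y faces flush.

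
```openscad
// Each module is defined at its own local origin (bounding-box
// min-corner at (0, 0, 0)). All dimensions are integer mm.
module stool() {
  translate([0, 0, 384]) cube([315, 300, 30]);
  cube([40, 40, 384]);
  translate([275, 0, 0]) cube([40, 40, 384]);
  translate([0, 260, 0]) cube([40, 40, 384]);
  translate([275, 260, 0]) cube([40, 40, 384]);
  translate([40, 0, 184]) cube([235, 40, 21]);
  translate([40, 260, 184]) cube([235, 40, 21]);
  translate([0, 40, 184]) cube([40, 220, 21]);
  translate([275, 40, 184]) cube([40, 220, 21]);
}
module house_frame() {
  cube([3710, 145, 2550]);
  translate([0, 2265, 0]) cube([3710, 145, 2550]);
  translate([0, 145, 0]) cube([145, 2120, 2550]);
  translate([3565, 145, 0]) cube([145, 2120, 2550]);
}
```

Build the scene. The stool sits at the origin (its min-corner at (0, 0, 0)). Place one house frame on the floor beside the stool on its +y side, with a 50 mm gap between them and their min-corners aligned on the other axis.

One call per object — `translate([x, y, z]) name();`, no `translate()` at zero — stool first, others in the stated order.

stool();
translate([0, 350, 0]) house_frame();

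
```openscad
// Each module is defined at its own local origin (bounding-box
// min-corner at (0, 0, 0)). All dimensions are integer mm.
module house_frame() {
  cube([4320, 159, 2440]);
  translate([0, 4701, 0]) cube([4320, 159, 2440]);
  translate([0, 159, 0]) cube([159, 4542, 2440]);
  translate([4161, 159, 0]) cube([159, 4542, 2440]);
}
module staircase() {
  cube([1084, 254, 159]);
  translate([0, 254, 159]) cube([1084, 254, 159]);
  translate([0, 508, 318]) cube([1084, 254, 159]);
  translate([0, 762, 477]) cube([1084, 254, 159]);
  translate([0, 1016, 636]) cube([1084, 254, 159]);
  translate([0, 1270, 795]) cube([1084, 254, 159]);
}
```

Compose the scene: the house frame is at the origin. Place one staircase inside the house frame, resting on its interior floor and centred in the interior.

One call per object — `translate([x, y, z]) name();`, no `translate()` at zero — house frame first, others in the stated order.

house_frame();
translate([1618, 1668, 0]) staircase();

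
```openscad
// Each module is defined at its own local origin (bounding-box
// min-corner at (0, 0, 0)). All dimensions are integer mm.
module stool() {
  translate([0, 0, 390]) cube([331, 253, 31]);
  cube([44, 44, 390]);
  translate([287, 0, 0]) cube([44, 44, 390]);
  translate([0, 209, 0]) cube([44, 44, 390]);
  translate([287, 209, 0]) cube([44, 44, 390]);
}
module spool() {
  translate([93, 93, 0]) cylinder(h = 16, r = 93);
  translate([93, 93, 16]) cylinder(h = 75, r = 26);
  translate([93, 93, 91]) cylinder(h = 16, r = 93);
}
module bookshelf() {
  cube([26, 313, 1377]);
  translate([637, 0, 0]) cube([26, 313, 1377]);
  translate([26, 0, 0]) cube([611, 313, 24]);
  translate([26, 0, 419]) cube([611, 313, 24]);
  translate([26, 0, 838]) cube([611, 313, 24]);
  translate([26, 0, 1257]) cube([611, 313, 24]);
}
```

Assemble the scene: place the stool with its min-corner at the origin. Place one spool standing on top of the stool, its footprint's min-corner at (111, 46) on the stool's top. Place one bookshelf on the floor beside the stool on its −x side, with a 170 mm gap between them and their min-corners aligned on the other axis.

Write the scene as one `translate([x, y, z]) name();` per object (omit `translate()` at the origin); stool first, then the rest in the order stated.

stool();
translate([111, 46, 421]) spool();
translate([-833, 0, 0]) bookshelf();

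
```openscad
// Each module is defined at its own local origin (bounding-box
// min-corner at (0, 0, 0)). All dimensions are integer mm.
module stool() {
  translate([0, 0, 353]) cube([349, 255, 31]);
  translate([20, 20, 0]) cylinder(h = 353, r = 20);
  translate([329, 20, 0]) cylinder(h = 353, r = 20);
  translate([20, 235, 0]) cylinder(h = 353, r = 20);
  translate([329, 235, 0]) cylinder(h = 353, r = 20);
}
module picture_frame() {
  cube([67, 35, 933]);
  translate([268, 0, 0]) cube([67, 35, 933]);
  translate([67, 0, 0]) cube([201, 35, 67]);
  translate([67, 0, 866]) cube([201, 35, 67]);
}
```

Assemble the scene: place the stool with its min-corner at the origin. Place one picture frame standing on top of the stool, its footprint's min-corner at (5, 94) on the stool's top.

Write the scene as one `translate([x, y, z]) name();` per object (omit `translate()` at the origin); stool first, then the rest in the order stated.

stool();
translate([5, 94, 384]) picture_frame();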